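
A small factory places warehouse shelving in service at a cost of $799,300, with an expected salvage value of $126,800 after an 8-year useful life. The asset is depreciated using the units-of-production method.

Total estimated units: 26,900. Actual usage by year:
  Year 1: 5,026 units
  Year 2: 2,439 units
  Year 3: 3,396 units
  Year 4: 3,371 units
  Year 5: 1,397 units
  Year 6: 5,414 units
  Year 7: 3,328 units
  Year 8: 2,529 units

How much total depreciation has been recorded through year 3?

$271,525

Depreciable base = $799,300 − $126,800 = $672,500.
Rate = $672,500 / 26,900 units = $25 per unit.
Year 1: 5,026 × $25 = $125,650. Book value $673,650.
Year 2: 2,439 × $25 = $60,975. Book value $612,675.
Year 3: 3,396 × $25 = $84,900. Book value $527,775.
Accumulated through year 3 = $799,300 − $527,775 = $271,525.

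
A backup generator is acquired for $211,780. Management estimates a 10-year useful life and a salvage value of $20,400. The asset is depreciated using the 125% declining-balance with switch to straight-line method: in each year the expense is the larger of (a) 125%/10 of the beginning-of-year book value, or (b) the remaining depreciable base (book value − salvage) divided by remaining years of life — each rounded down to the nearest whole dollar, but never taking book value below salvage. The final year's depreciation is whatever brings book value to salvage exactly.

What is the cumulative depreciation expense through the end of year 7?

$139,507

Depreciable base = $211,780 − $20,400 = $191,380.
Year 1: DB = ⌊$211,780 × 125%/10⌋ = $26,472; SL = ⌊$191,380/10⌋ = $19,138 → take DB $26,472. Book value $185,308.
Year 2: DB = ⌊$185,308 × 125%/10⌋ = $23,163; SL = ⌊$164,908/9⌋ = $18,323 → take DB $23,163. Book value $162,145.
Year 3: DB = ⌊$162,145 × 125%/10⌋ = $20,268; SL = ⌊$141,745/8⌋ = $17,718 → take DB $20,268. Book value $141,877.
Year 4: DB = ⌊$141,877 × 125%/10⌋ = $17,734; SL = ⌊$121,477/7⌋ = $17,353 → take DB $17,734. Book value $124,143.
Year 5: DB = ⌊$124,143 × 125%/10⌋ = $15,517; SL = ⌊$103,743/6⌋ = $17,290 → take SL $17,290. Book value $106,853.
Year 6: DB = ⌊$106,853 × 125%/10⌋ = $13,356; SL = ⌊$86,453/5⌋ = $17,290 → take SL $17,290. Book value $89,563.
Year 7: DB = ⌊$89,563 × 125%/10⌋ = $11,195; SL = ⌊$69,163/4⌋ = $17,290 → take SL $17,290. Book value $72,273.
Accumulated through year 7 = $211,780 − $72,273 = $139,507.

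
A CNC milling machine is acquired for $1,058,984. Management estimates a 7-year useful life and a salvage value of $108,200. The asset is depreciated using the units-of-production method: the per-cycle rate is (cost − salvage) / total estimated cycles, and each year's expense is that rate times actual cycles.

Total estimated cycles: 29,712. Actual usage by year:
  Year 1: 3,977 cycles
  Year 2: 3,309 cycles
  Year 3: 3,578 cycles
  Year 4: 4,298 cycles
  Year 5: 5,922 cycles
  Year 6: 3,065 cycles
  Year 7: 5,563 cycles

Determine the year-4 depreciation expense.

$137,536

Depreciable base = $1,058,984 − $108,200 = $950,784.
Rate = $950,784 / 29,712 cycles = $32 per cycle.
Year 1: 3,977 × $32 = $127,264. Book value $931,720.
Year 2: 3,309 × $32 = $105,888. Book value $825,832.
Year 3: 3,578 × $32 = $114,496. Book value $711,336.
Year 4: 4,298 × $32 = $137,536. Book value $573,800.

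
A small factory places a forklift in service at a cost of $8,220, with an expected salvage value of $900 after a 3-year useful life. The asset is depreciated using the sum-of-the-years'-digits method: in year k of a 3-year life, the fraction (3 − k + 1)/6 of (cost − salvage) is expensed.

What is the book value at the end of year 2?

Depreciable base = $8,220 − $900 = $7,320.
Sum of the years' digits = 3+2+1 = 6.
Year 1: $7,320 × 3/6 = $3,660. Book value $4,560.
Year 2: $7,320 × 2/6 = $2,440. Book value $2,120.

$2,120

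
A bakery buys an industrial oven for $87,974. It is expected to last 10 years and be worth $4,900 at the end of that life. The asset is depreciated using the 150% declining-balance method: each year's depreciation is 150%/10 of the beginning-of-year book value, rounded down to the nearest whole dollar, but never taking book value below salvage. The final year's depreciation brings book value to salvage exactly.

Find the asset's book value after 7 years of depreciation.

$28,204

Depreciable base = $87,974 − $4,900 = $83,074.
Year 1: ⌊$87,974 × 150%/10⌋ = $13,196. Book value $74,778.
Year 2: ⌊$74,778 × 150%/10⌋ = $11,216. Book value $63,562.
Year 3: ⌊$63,562 × 150%/10⌋ = $9,534. Book value $54,028.
Year 4: ⌊$54,028 × 150%/10⌋ = $8,104. Book value $45,924.
Year 5: ⌊$45,924 × 150%/10⌋ = $6,888. Book value $39,036.
Year 6: ⌊$39,036 × 150%/10⌋ = $5,855. Book value $33,181.
Year 7: ⌊$33,181 × 150%/10⌋ = $4,977. Book value $28,204.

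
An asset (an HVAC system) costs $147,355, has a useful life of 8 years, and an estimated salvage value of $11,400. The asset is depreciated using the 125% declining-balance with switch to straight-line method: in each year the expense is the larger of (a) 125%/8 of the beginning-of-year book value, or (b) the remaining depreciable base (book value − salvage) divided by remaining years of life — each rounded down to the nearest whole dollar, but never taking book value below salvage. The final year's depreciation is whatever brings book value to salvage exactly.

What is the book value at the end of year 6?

$42,246

Depreciable base = $147,355 − $11,400 = $135,955.
Year 1: DB = ⌊$147,355 × 125%/8⌋ = $23,024; SL = ⌊$135,955/8⌋ = $16,994 → take DB $23,024. Book value $124,331.
Year 2: DB = ⌊$124,331 × 125%/8⌋ = $19,426; SL = ⌊$112,931/7⌋ = $16,133 → take DB $19,426. Book value $104,905.
Year 3: DB = ⌊$104,905 × 125%/8⌋ = $16,391; SL = ⌊$93,505/6⌋ = $15,584 → take DB $16,391. Book value $88,514.
Year 4: DB = ⌊$88,514 × 125%/8⌋ = $13,830; SL = ⌊$77,114/5⌋ = $15,422 → take SL $15,422. Book value $73,092.
Year 5: DB = ⌊$73,092 × 125%/8⌋ = $11,420; SL = ⌊$61,692/4⌋ = $15,423 → take SL $15,423. Book value $57,669.
Year 6: DB = ⌊$57,669 × 125%/8⌋ = $9,010; SL = ⌊$46,269/3⌋ = $15,423 → take SL $15,423. Book value $42,246.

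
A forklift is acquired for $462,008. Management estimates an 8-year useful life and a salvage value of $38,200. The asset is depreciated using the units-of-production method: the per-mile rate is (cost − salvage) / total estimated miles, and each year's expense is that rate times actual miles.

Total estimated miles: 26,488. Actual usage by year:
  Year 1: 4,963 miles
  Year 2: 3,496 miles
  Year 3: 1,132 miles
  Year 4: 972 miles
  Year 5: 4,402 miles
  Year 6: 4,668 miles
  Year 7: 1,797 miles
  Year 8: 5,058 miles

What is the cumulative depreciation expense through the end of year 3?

Depreciable base = $462,008 − $38,200 = $423,808.
Rate = $423,808 / 26,488 miles = $16 per mile.
Year 1: 4,963 × $16 = $79,408. Book value $382,600.
Year 2: 3,496 × $16 = $55,936. Book value $326,664.
Year 3: 1,132 × $16 = $18,112. Book value $308,552.
Accumulated through year 3 = $462,008 − $308,552 = $153,456.

$153,456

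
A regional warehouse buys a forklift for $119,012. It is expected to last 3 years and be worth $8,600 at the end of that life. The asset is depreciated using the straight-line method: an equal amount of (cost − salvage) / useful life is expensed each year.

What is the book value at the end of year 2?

$45,404

Depreciable base = $119,012 − $8,600 = $110,412.
Annual expense = $110,412 / 3 = $36,804.
End of year 1: book value $82,208.
End of year 2: book value $45,404.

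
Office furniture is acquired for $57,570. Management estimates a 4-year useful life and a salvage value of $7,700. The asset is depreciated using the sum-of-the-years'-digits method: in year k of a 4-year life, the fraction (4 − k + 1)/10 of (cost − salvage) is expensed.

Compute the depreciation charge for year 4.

Depreciable base = $57,570 − $7,700 = $49,870.
Sum of the years' digits = 4+3+2+1 = 10.
Year 1: $49,870 × 4/10 = $19,948. Book value $37,622.
Year 2: $49,870 × 3/10 = $14,961. Book value $22,661.
Year 3: $49,870 × 2/10 = $9,974. Book value $12,687.
Year 4: $49,870 × 1/10 = $4,987. Book value $7,700.

$4,987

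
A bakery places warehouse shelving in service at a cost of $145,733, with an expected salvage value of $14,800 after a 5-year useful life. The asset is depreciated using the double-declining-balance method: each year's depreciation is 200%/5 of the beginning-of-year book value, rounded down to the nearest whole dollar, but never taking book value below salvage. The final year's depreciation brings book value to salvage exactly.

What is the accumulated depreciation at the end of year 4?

$126,845

Depreciable base = $145,733 − $14,800 = $130,933.
Year 1: ⌊$145,733 × 200%/5⌋ = $58,293. Book value $87,440.
Year 2: ⌊$87,440 × 200%/5⌋ = $34,976. Book value $52,464.
Year 3: ⌊$52,464 × 200%/5⌋ = $20,985. Book value $31,479.
Year 4: ⌊$31,479 × 200%/5⌋ = $12,591. Book value $18,888.
Accumulated through year 4 = $145,733 − $18,888 = $126,845.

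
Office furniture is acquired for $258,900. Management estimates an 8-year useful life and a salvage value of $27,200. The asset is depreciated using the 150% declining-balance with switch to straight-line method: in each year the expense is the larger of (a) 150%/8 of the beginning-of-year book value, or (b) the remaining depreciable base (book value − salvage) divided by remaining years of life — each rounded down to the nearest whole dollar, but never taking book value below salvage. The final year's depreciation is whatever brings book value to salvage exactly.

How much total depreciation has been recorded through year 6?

Depreciable base = $258,900 − $27,200 = $231,700.
Year 1: DB = ⌊$258,900 × 150%/8⌋ = $48,543; SL = ⌊$231,700/8⌋ = $28,962 → take DB $48,543. Book value $210,357.
Year 2: DB = ⌊$210,357 × 150%/8⌋ = $39,441; SL = ⌊$183,157/7⌋ = $26,165 → take DB $39,441. Book value $170,916.
Year 3: DB = ⌊$170,916 × 150%/8⌋ = $32,046; SL = ⌊$143,716/6⌋ = $23,952 → take DB $32,046. Book value $138,870.
Year 4: DB = ⌊$138,870 × 150%/8⌋ = $26,038; SL = ⌊$111,670/5⌋ = $22,334 → take DB $26,038. Book value $112,832.
Year 5: DB = ⌊$112,832 × 150%/8⌋ = $21,156; SL = ⌊$85,632/4⌋ = $21,408 → take SL $21,408. Book value $91,424.
Year 6: DB = ⌊$91,424 × 150%/8⌋ = $17,142; SL = ⌊$64,224/3⌋ = $21,408 → take SL $21,408. Book value $70,016.
Accumulated through year 6 = $258,900 − $70,016 = $188,884.

$188,884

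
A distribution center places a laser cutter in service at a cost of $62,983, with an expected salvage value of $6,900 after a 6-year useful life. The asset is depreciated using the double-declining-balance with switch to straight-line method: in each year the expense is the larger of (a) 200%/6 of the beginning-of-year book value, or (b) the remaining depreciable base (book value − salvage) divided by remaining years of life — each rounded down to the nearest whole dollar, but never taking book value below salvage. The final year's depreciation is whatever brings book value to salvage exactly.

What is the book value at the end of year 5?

$8,295

Depreciable base = $62,983 − $6,900 = $56,083.
Year 1: DB = ⌊$62,983 × 200%/6⌋ = $20,994; SL = ⌊$56,083/6⌋ = $9,347 → take DB $20,994. Book value $41,989.
Year 2: DB = ⌊$41,989 × 200%/6⌋ = $13,996; SL = ⌊$35,089/5⌋ = $7,017 → take DB $13,996. Book value $27,993.
Year 3: DB = ⌊$27,993 × 200%/6⌋ = $9,331; SL = ⌊$21,093/4⌋ = $5,273 → take DB $9,331. Book value $18,662.
Year 4: DB = ⌊$18,662 × 200%/6⌋ = $6,220; SL = ⌊$11,762/3⌋ = $3,920 → take DB $6,220. Book value $12,442.
Year 5: DB = ⌊$12,442 × 200%/6⌋ = $4,147; SL = ⌊$5,542/2⌋ = $2,771 → take DB $4,147. Book value $8,295.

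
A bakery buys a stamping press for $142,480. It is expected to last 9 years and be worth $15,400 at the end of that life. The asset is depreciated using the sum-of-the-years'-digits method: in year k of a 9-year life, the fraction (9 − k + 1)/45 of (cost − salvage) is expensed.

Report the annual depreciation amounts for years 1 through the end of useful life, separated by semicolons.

Depreciable base = $142,480 − $15,400 = $127,080.
Sum of the years' digits = 9+8+7+6+5+4+3+2+1 = 45.
Year 1: $127,080 × 9/45 = $25,416. Book value $117,064.
Year 2: $127,080 × 8/45 = $22,592. Book value $94,472.
Year 3: $127,080 × 7/45 = $19,768. Book value $74,704.
Year 4: $127,080 × 6/45 = $16,944. Book value $57,760.
Year 5: $127,080 × 5/45 = $14,120. Book value $43,640.
Year 6: $127,080 × 4/45 = $11,296. Book value $32,344.
Year 7: $127,080 × 3/45 = $8,472. Book value $23,872.
Year 8: $127,080 × 2/45 = $5,648. Book value $18,224.
Year 9: $127,080 × 1/45 = $2,824. Book value $15,400.

$25,416; $22,592; $19,768; $16,944; $14,120; $11,296; $8,472; $5,648; $2,824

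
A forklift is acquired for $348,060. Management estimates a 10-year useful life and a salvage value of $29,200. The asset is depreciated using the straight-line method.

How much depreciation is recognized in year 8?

$31,886

Depreciable base = $348,060 − $29,200 = $318,860.
Annual expense = $318,860 / 10 = $31,886.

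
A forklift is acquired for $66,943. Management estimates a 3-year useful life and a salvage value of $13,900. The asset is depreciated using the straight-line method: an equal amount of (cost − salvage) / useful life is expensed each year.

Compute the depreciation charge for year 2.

$17,681

Depreciable base = $66,943 − $13,900 = $53,043.
Annual expense = $53,043 / 3 = $17,681.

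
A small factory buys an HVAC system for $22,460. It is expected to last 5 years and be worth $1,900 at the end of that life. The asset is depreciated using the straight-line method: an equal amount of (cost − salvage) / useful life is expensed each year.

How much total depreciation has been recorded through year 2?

Depreciable base = $22,460 − $1,900 = $20,560.
Annual expense = $20,560 / 5 = $4,112.
End of year 1: book value $18,348.
End of year 2: book value $14,236.
Accumulated through year 2 = $22,460 − $14,236 = $8,224.

$8,224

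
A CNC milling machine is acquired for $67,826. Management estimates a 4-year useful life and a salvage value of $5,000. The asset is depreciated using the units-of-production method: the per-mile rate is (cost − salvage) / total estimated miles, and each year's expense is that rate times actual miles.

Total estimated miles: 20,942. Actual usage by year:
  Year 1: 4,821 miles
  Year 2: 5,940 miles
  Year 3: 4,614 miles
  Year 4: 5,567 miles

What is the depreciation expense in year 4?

Depreciable base = $67,826 − $5,000 = $62,826.
Rate = $62,826 / 20,942 miles = $3 per mile.
Year 1: 4,821 × $3 = $14,463. Book value $53,363.
Year 2: 5,940 × $3 = $17,820. Book value $35,543.
Year 3: 4,614 × $3 = $13,842. Book value $21,701.
Year 4: 5,567 × $3 = $16,701. Book value $5,000.

$16,701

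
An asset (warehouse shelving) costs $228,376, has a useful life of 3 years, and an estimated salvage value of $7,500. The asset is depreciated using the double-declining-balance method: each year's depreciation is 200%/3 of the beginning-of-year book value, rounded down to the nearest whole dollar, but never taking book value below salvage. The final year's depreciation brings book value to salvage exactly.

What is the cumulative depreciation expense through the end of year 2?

$203,000

Depreciable base = $228,376 − $7,500 = $220,876.
Year 1: ⌊$228,376 × 200%/3⌋ = $152,250. Book value $76,126.
Year 2: ⌊$76,126 × 200%/3⌋ = $50,750. Book value $25,376.
Accumulated through year 2 = $228,376 − $25,376 = $203,000.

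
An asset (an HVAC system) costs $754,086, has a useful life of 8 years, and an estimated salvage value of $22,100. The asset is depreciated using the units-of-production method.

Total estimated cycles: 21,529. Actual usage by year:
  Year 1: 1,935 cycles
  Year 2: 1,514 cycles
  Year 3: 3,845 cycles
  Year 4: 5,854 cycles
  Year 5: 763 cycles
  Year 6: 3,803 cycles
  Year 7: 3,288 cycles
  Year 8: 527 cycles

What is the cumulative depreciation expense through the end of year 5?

$472,974

Depreciable base = $754,086 − $22,100 = $731,986.
Rate = $731,986 / 21,529 cycles = $34 per cycle.
Year 1: 1,935 × $34 = $65,790. Book value $688,296.
Year 2: 1,514 × $34 = $51,476. Book value $636,820.
Year 3: 3,845 × $34 = $130,730. Book value $506,090.
Year 4: 5,854 × $34 = $199,036. Book value $307,054.
Year 5: 763 × $34 = $25,942. Book value $281,112.
Accumulated through year 5 = $754,086 − $281,112 = $472,974.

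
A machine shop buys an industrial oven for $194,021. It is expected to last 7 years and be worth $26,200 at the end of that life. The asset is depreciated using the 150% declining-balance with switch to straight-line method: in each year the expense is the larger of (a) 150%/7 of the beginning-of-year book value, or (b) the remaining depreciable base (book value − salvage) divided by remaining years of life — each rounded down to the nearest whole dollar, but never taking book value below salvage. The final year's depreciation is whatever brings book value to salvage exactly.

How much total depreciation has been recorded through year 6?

$151,905

Depreciable base = $194,021 − $26,200 = $167,821.
Year 1: DB = ⌊$194,021 × 150%/7⌋ = $41,575; SL = ⌊$167,821/7⌋ = $23,974 → take DB $41,575. Book value $152,446.
Year 2: DB = ⌊$152,446 × 150%/7⌋ = $32,667; SL = ⌊$126,246/6⌋ = $21,041 → take DB $32,667. Book value $119,779.
Year 3: DB = ⌊$119,779 × 150%/7⌋ = $25,666; SL = ⌊$93,579/5⌋ = $18,715 → take DB $25,666. Book value $94,113.
Year 4: DB = ⌊$94,113 × 150%/7⌋ = $20,167; SL = ⌊$67,913/4⌋ = $16,978 → take DB $20,167. Book value $73,946.
Year 5: DB = ⌊$73,946 × 150%/7⌋ = $15,845; SL = ⌊$47,746/3⌋ = $15,915 → take SL $15,915. Book value $58,031.
Year 6: DB = ⌊$58,031 × 150%/7⌋ = $12,435; SL = ⌊$31,831/2⌋ = $15,915 → take SL $15,915. Book value $42,116.
Accumulated through year 6 = $194,021 − $42,116 = $151,905.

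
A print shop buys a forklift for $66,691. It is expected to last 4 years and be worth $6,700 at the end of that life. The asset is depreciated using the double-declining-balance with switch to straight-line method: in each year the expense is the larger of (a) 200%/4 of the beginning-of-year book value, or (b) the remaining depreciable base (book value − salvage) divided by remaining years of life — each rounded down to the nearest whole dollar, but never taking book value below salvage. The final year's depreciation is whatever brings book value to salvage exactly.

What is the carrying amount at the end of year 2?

Depreciable base = $66,691 − $6,700 = $59,991.
Year 1: DB = ⌊$66,691 × 200%/4⌋ = $33,345; SL = ⌊$59,991/4⌋ = $14,997 → take DB $33,345. Book value $33,346.
Year 2: DB = ⌊$33,346 × 200%/4⌋ = $16,673; SL = ⌊$26,646/3⌋ = $8,882 → take DB $16,673. Book value $16,673.

$16,673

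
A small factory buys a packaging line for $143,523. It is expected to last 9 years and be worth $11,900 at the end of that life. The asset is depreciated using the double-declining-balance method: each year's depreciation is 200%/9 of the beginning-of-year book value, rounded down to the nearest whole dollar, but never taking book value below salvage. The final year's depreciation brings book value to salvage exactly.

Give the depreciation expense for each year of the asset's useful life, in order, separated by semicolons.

$31,894; $24,806; $19,294; $15,006; $11,671; $9,078; $7,060; $5,492; $7,322

Depreciable base = $143,523 − $11,900 = $131,623.
Year 1: ⌊$143,523 × 200%/9⌋ = $31,894. Book value $111,629.
Year 2: ⌊$111,629 × 200%/9⌋ = $24,806. Book value $86,823.
Year 3: ⌊$86,823 × 200%/9⌋ = $19,294. Book value $67,529.
Year 4: ⌊$67,529 × 200%/9⌋ = $15,006. Book value $52,523.
Year 5: ⌊$52,523 × 200%/9⌋ = $11,671. Book value $40,852.
Year 6: ⌊$40,852 × 200%/9⌋ = $9,078. Book value $31,774.
Year 7: ⌊$31,774 × 200%/9⌋ = $7,060. Book value $24,714.
Year 8: ⌊$24,714 × 200%/9⌋ = $5,492. Book value $19,222.
Year 9 (final): $19,222 − $11,900 = $7,322. Book value $11,900.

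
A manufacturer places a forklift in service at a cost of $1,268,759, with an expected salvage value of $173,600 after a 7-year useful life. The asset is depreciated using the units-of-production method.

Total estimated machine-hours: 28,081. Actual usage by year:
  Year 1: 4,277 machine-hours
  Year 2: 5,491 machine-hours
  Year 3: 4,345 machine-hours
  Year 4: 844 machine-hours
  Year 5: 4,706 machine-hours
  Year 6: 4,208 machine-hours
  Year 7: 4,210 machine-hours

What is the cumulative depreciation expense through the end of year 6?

Depreciable base = $1,268,759 − $173,600 = $1,095,159.
Rate = $1,095,159 / 28,081 machine-hours = $39 per machine-hour.
Year 1: 4,277 × $39 = $166,803. Book value $1,101,956.
Year 2: 5,491 × $39 = $214,149. Book value $887,807.
Year 3: 4,345 × $39 = $169,455. Book value $718,352.
Year 4: 844 × $39 = $32,916. Book value $685,436.
Year 5: 4,706 × $39 = $183,534. Book value $501,902.
Year 6: 4,208 × $39 = $164,112. Book value $337,790.
Accumulated through year 6 = $1,268,759 − $337,790 = $930,969.

$930,969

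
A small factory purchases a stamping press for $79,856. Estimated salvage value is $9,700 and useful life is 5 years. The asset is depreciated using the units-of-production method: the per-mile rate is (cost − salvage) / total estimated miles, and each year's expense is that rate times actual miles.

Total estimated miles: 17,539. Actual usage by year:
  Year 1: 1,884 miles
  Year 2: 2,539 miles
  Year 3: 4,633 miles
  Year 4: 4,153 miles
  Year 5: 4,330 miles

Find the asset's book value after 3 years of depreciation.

$43,632

Depreciable base = $79,856 − $9,700 = $70,156.
Rate = $70,156 / 17,539 miles = $4 per mile.
Year 1: 1,884 × $4 = $7,536. Book value $72,320.
Year 2: 2,539 × $4 = $10,156. Book value $62,164.
Year 3: 4,633 × $4 = $18,532. Book value $43,632.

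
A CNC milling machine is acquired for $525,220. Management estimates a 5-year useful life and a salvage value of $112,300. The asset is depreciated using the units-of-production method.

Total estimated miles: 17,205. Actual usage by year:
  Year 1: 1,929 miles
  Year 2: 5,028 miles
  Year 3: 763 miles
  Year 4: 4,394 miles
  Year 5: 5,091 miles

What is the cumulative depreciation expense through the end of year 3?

Depreciable base = $525,220 − $112,300 = $412,920.
Rate = $412,920 / 17,205 miles = $24 per mile.
Year 1: 1,929 × $24 = $46,296. Book value $478,924.
Year 2: 5,028 × $24 = $120,672. Book value $358,252.
Year 3: 763 × $24 = $18,312. Book value $339,940.
Accumulated through year 3 = $525,220 − $339,940 = $185,280.

$185,280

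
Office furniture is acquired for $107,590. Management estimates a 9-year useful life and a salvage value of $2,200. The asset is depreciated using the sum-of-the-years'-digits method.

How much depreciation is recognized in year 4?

$14,052

Depreciable base = $107,590 − $2,200 = $105,390.
Sum of the years' digits = 9+8+7+6+5+4+3+2+1 = 45.
Year 1: $105,390 × 9/45 = $21,078. Book value $86,512.
Year 2: $105,390 × 8/45 = $18,736. Book value $67,776.
Year 3: $105,390 × 7/45 = $16,394. Book value $51,382.
Year 4: $105,390 × 6/45 = $14,052. Book value $37,330.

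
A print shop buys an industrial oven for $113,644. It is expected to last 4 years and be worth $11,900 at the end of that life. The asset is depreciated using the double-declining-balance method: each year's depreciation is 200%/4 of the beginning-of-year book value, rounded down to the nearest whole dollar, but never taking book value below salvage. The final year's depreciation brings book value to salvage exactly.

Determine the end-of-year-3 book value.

Depreciable base = $113,644 − $11,900 = $101,744.
Year 1: ⌊$113,644 × 200%/4⌋ = $56,822. Book value $56,822.
Year 2: ⌊$56,822 × 200%/4⌋ = $28,411. Book value $28,411.
Year 3: ⌊$28,411 × 200%/4⌋ = $14,205. Book value $14,206.

$14,206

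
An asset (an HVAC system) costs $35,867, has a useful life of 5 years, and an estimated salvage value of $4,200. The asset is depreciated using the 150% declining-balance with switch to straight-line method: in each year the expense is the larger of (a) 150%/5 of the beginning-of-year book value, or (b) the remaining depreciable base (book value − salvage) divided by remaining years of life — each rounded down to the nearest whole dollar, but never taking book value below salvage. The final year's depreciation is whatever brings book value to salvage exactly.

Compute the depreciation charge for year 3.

$5,272

Depreciable base = $35,867 − $4,200 = $31,667.
Year 1: DB = ⌊$35,867 × 150%/5⌋ = $10,760; SL = ⌊$31,667/5⌋ = $6,333 → take DB $10,760. Book value $25,107.
Year 2: DB = ⌊$25,107 × 150%/5⌋ = $7,532; SL = ⌊$20,907/4⌋ = $5,226 → take DB $7,532. Book value $17,575.
Year 3: DB = ⌊$17,575 × 150%/5⌋ = $5,272; SL = ⌊$13,375/3⌋ = $4,458 → take DB $5,272. Book value $12,303.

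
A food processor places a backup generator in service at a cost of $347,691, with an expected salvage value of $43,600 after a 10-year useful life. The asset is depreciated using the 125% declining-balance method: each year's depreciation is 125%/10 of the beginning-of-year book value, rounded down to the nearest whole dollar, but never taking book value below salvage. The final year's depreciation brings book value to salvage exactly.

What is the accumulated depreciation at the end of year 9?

$243,153

Depreciable base = $347,691 − $43,600 = $304,091.
Year 1: ⌊$347,691 × 125%/10⌋ = $43,461. Book value $304,230.
Year 2: ⌊$304,230 × 125%/10⌋ = $38,028. Book value $266,202.
Year 3: ⌊$266,202 × 125%/10⌋ = $33,275. Book value $232,927.
Year 4: ⌊$232,927 × 125%/10⌋ = $29,115. Book value $203,812.
Year 5: ⌊$203,812 × 125%/10⌋ = $25,476. Book value $178,336.
Year 6: ⌊$178,336 × 125%/10⌋ = $22,292. Book value $156,044.
Year 7: ⌊$156,044 × 125%/10⌋ = $19,505. Book value $136,539.
Year 8: ⌊$136,539 × 125%/10⌋ = $17,067. Book value $119,472.
Year 9: ⌊$119,472 × 125%/10⌋ = $14,934. Book value $104,538.
Accumulated through year 9 = $347,691 − $104,538 = $243,153.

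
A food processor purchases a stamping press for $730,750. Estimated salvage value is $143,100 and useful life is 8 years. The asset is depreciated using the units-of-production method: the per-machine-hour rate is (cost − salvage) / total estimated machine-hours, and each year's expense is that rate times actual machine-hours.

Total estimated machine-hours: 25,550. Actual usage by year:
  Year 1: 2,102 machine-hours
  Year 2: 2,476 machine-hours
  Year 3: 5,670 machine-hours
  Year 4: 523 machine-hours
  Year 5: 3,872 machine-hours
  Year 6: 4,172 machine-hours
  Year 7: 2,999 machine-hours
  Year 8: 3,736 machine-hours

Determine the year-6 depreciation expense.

$95,956

Depreciable base = $730,750 − $143,100 = $587,650.
Rate = $587,650 / 25,550 machine-hours = $23 per machine-hour.
Year 1: 2,102 × $23 = $48,346. Book value $682,404.
Year 2: 2,476 × $23 = $56,948. Book value $625,456.
Year 3: 5,670 × $23 = $130,410. Book value $495,046.
Year 4: 523 × $23 = $12,029. Book value $483,017.
Year 5: 3,872 × $23 = $89,056. Book value $393,961.
Year 6: 4,172 × $23 = $95,956. Book value $298,005.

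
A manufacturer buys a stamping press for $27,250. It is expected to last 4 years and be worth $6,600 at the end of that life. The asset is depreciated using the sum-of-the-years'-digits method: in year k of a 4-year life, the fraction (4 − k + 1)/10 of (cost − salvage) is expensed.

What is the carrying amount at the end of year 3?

$8,665

Depreciable base = $27,250 − $6,600 = $20,650.
Sum of the years' digits = 4+3+2+1 = 10.
Year 1: $20,650 × 4/10 = $8,260. Book value $18,990.
Year 2: $20,650 × 3/10 = $6,195. Book value $12,795.
Year 3: $20,650 × 2/10 = $4,130. Book value $8,665.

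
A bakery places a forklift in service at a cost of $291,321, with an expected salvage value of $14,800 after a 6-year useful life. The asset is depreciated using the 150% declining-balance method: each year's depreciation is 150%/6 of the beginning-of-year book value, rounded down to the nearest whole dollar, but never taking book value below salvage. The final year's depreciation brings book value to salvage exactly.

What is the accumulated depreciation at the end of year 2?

$127,452

Depreciable base = $291,321 − $14,800 = $276,521.
Year 1: ⌊$291,321 × 150%/6⌋ = $72,830. Book value $218,491.
Year 2: ⌊$218,491 × 150%/6⌋ = $54,622. Book value $163,869.
Accumulated through year 2 = $291,321 − $163,869 = $127,452.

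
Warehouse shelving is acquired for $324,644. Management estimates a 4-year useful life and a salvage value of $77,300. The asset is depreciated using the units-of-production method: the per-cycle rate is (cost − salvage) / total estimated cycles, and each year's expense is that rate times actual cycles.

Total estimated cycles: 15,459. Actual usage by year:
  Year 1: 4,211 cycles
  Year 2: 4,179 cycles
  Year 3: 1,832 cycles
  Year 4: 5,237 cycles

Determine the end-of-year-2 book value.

Depreciable base = $324,644 − $77,300 = $247,344.
Rate = $247,344 / 15,459 cycles = $16 per cycle.
Year 1: 4,211 × $16 = $67,376. Book value $257,268.
Year 2: 4,179 × $16 = $66,864. Book value $190,404.

$190,404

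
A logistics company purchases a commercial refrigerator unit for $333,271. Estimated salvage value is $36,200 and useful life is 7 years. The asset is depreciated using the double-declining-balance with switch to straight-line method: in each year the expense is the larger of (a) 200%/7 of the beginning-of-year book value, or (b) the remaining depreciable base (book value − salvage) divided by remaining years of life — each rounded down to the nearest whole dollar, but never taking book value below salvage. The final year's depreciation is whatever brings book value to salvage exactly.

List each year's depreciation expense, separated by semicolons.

Depreciable base = $333,271 − $36,200 = $297,071.
Year 1: DB = ⌊$333,271 × 200%/7⌋ = $95,220; SL = ⌊$297,071/7⌋ = $42,438 → take DB $95,220. Book value $238,051.
Year 2: DB = ⌊$238,051 × 200%/7⌋ = $68,014; SL = ⌊$201,851/6⌋ = $33,641 → take DB $68,014. Book value $170,037.
Year 3: DB = ⌊$170,037 × 200%/7⌋ = $48,582; SL = ⌊$133,837/5⌋ = $26,767 → take DB $48,582. Book value $121,455.
Year 4: DB = ⌊$121,455 × 200%/7⌋ = $34,701; SL = ⌊$85,255/4⌋ = $21,313 → take DB $34,701. Book value $86,754.
Year 5: DB = ⌊$86,754 × 200%/7⌋ = $24,786; SL = ⌊$50,554/3⌋ = $16,851 → take DB $24,786. Book value $61,968.
Year 6: DB = ⌊$61,968 × 200%/7⌋ = $17,705; SL = ⌊$25,768/2⌋ = $12,884 → take DB $17,705. Book value $44,263.
Year 7 (final): $44,263 − $36,200 = $8,063. Book value $36,200.

$95,220; $68,014; $48,582; $34,701; $24,786; $17,705; $8,063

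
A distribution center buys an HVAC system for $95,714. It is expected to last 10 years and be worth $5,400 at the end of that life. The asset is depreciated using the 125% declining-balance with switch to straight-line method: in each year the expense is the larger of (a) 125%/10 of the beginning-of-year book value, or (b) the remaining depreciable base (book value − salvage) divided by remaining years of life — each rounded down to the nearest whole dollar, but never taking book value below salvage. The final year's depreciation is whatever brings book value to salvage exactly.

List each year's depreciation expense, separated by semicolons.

Depreciable base = $95,714 − $5,400 = $90,314.
Year 1: DB = ⌊$95,714 × 125%/10⌋ = $11,964; SL = ⌊$90,314/10⌋ = $9,031 → take DB $11,964. Book value $83,750.
Year 2: DB = ⌊$83,750 × 125%/10⌋ = $10,468; SL = ⌊$78,350/9⌋ = $8,705 → take DB $10,468. Book value $73,282.
Year 3: DB = ⌊$73,282 × 125%/10⌋ = $9,160; SL = ⌊$67,882/8⌋ = $8,485 → take DB $9,160. Book value $64,122.
Year 4: DB = ⌊$64,122 × 125%/10⌋ = $8,015; SL = ⌊$58,722/7⌋ = $8,388 → take SL $8,388. Book value $55,734.
Year 5: DB = ⌊$55,734 × 125%/10⌋ = $6,966; SL = ⌊$50,334/6⌋ = $8,389 → take SL $8,389. Book value $47,345.
Year 6: DB = ⌊$47,345 × 125%/10⌋ = $5,918; SL = ⌊$41,945/5⌋ = $8,389 → take SL $8,389. Book value $38,956.
Year 7: DB = ⌊$38,956 × 125%/10⌋ = $4,869; SL = ⌊$33,556/4⌋ = $8,389 → take SL $8,389. Book value $30,567.
Year 8: DB = ⌊$30,567 × 125%/10⌋ = $3,820; SL = ⌊$25,167/3⌋ = $8,389 → take SL $8,389. Book value $22,178.
Year 9: DB = ⌊$22,178 × 125%/10⌋ = $2,772; SL = ⌊$16,778/2⌋ = $8,389 → take SL $8,389. Book value $13,789.
Year 10 (final): $13,789 − $5,400 = $8,389. Book value $5,400.

$11,964; $10,468; $9,160; $8,388; $8,389; $8,389; $8,389; $8,389; $8,389; $8,389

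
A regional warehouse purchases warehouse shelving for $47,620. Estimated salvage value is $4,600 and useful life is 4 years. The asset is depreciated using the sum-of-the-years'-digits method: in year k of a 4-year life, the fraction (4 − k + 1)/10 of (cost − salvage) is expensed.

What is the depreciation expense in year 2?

Depreciable base = $47,620 − $4,600 = $43,020.
Sum of the years' digits = 4+3+2+1 = 10.
Year 1: $43,020 × 4/10 = $17,208. Book value $30,412.
Year 2: $43,020 × 3/10 = $12,906. Book value $17,506.

$12,906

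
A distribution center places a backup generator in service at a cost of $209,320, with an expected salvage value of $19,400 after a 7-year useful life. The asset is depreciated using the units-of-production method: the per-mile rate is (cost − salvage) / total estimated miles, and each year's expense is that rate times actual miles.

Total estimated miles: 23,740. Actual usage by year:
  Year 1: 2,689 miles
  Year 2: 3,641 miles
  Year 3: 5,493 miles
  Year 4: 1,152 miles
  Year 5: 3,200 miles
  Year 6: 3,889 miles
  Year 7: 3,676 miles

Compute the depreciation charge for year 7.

Depreciable base = $209,320 − $19,400 = $189,920.
Rate = $189,920 / 23,740 miles = $8 per mile.
Year 1: 2,689 × $8 = $21,512. Book value $187,808.
Year 2: 3,641 × $8 = $29,128. Book value $158,680.
Year 3: 5,493 × $8 = $43,944. Book value $114,736.
Year 4: 1,152 × $8 = $9,216. Book value $105,520.
Year 5: 3,200 × $8 = $25,600. Book value $79,920.
Year 6: 3,889 × $8 = $31,112. Book value $48,808.
Year 7: 3,676 × $8 = $29,408. Book value $19,400.

$29,408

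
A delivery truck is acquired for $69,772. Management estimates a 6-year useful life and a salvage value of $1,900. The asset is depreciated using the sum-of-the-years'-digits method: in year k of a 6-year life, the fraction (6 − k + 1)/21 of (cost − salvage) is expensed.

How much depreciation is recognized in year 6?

$3,232

Depreciable base = $69,772 − $1,900 = $67,872.
Sum of the years' digits = 6+5+4+3+2+1 = 21.
Year 1: $67,872 × 6/21 = $19,392. Book value $50,380.
Year 2: $67,872 × 5/21 = $16,160. Book value $34,220.
Year 3: $67,872 × 4/21 = $12,928. Book value $21,292.
Year 4: $67,872 × 3/21 = $9,696. Book value $11,596.
Year 5: $67,872 × 2/21 = $6,464. Book value $5,132.
Year 6: $67,872 × 1/21 = $3,232. Book value $1,900.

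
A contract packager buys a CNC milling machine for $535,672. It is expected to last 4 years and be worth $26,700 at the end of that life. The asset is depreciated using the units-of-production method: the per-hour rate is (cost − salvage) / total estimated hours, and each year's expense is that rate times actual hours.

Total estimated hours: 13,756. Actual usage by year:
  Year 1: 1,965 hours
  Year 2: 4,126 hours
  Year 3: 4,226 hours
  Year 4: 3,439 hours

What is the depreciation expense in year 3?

Depreciable base = $535,672 − $26,700 = $508,972.
Rate = $508,972 / 13,756 hours = $37 per hour.
Year 1: 1,965 × $37 = $72,705. Book value $462,967.
Year 2: 4,126 × $37 = $152,662. Book value $310,305.
Year 3: 4,226 × $37 = $156,362. Book value $153,943.

$156,362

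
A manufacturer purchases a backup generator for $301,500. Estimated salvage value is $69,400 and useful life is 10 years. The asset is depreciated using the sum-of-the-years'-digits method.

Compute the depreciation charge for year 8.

$12,660

Depreciable base = $301,500 − $69,400 = $232,100.
Sum of the years' digits = 10+9+8+7+6+5+4+3+2+1 = 55.
Year 1: $232,100 × 10/55 = $42,200. Book value $259,300.
Year 2: $232,100 × 9/55 = $37,980. Book value $221,320.
Year 3: $232,100 × 8/55 = $33,760. Book value $187,560.
Year 4: $232,100 × 7/55 = $29,540. Book value $158,020.
Year 5: $232,100 × 6/55 = $25,320. Book value $132,700.
Year 6: $232,100 × 5/55 = $21,100. Book value $111,600.
Year 7: $232,100 × 4/55 = $16,880. Book value $94,720.
Year 8: $232,100 × 3/55 = $12,660. Book value $82,060.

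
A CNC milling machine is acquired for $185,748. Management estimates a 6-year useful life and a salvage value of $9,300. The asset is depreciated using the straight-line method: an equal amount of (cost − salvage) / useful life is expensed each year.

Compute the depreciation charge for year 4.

Depreciable base = $185,748 − $9,300 = $176,448.
Annual expense = $176,448 / 6 = $29,408.

$29,408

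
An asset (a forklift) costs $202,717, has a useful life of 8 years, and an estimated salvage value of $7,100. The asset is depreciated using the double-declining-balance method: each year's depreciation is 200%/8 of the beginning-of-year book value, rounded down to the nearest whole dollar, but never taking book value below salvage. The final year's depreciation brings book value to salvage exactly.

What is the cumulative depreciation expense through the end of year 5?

Depreciable base = $202,717 − $7,100 = $195,617.
Year 1: ⌊$202,717 × 200%/8⌋ = $50,679. Book value $152,038.
Year 2: ⌊$152,038 × 200%/8⌋ = $38,009. Book value $114,029.
Year 3: ⌊$114,029 × 200%/8⌋ = $28,507. Book value $85,522.
Year 4: ⌊$85,522 × 200%/8⌋ = $21,380. Book value $64,142.
Year 5: ⌊$64,142 × 200%/8⌋ = $16,035. Book value $48,107.
Accumulated through year 5 = $202,717 − $48,107 = $154,610.

$154,610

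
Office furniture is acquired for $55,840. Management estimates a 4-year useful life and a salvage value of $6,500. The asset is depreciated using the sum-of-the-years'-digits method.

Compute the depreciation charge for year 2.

Depreciable base = $55,840 − $6,500 = $49,340.
Sum of the years' digits = 4+3+2+1 = 10.
Year 1: $49,340 × 4/10 = $19,736. Book value $36,104.
Year 2: $49,340 × 3/10 = $14,802. Book value $21,302.

$14,802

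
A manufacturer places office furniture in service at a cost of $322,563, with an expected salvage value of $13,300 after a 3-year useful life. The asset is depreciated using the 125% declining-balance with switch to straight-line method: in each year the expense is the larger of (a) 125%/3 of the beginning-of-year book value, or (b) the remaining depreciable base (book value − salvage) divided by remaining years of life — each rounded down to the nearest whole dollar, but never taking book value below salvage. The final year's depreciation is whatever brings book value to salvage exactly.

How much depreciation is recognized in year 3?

$87,431

Depreciable base = $322,563 − $13,300 = $309,263.
Year 1: DB = ⌊$322,563 × 125%/3⌋ = $134,401; SL = ⌊$309,263/3⌋ = $103,087 → take DB $134,401. Book value $188,162.
Year 2: DB = ⌊$188,162 × 125%/3⌋ = $78,400; SL = ⌊$174,862/2⌋ = $87,431 → take SL $87,431. Book value $100,731.
Year 3 (final): $100,731 − $13,300 = $87,431. Book value $13,300.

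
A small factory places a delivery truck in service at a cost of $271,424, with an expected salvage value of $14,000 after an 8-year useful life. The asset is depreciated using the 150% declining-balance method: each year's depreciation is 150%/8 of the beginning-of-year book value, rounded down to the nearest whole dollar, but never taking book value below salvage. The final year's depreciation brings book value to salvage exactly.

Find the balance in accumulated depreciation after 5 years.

Depreciable base = $271,424 − $14,000 = $257,424.
Year 1: ⌊$271,424 × 150%/8⌋ = $50,892. Book value $220,532.
Year 2: ⌊$220,532 × 150%/8⌋ = $41,349. Book value $179,183.
Year 3: ⌊$179,183 × 150%/8⌋ = $33,596. Book value $145,587.
Year 4: ⌊$145,587 × 150%/8⌋ = $27,297. Book value $118,290.
Year 5: ⌊$118,290 × 150%/8⌋ = $22,179. Book value $96,111.
Accumulated through year 5 = $271,424 − $96,111 = $175,313.

$175,313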